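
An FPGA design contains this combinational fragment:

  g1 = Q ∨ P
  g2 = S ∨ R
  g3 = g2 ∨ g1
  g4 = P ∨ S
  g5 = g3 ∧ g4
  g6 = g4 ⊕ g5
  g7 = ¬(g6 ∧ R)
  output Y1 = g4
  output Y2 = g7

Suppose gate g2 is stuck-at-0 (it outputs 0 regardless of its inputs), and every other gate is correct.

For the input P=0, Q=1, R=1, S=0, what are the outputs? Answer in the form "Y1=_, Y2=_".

Propagate with g2 forced: g1=1, g2=0 [stuck-at-0], g3=1, g4=0, g5=0, g6=0, g7=1.
So the outputs are Y1=0, Y2=1. (Same as the fault-free value — the fault is masked on this input.)

Y1=0, Y2=1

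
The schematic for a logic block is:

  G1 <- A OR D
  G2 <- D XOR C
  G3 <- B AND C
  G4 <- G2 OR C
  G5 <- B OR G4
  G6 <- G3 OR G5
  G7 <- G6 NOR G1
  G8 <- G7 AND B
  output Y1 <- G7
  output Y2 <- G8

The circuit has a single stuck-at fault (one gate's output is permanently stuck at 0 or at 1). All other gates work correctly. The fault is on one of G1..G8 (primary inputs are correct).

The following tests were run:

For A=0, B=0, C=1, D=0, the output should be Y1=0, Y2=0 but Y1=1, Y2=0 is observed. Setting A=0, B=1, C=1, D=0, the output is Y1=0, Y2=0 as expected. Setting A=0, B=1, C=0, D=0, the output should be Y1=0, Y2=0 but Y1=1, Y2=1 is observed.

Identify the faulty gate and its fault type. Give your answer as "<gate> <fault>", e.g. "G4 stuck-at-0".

Fault-free values for test 1 (A=0, B=0, C=1, D=0): G1=0, G2=1, G3=0, G4=1, G5=1, G6=1, G7=0, G8=0, giving Y1=0, Y2=0. Observed Y1=1, Y2=0.
Test 1: faults giving observed Y1=1, Y2=0 are {G4 stuck-at-0, G5 stuck-at-0, G6 stuck-at-0, G7 stuck-at-1}.
Test 2 (A=0, B=1, C=1, D=0): fault-free G1=0, G2=1, G3=1, G4=1, G5=1, G6=1, G7=0, G8=0 → Y1=0, Y2=0; observed Y1=0, Y2=0. Eliminates G6 stuck-at-0, G7 stuck-at-1.
Test 3 (A=0, B=1, C=0, D=0): fault-free G1=0, G2=0, G3=0, G4=0, G5=1, G6=1, G7=0, G8=0 → Y1=0, Y2=0; observed Y1=1, Y2=1. Eliminates G4 stuck-at-0.
Only G5 stuck-at-0 is consistent with every test.

G5 stuck-at-0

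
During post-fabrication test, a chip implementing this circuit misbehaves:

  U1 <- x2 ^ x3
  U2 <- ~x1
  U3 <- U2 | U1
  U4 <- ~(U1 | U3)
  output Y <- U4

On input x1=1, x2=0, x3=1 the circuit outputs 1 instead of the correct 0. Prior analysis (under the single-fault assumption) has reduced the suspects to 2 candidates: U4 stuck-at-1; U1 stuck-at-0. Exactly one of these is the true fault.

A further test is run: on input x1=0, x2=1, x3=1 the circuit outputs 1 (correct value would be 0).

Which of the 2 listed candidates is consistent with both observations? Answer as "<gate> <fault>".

U4 stuck-at-1

Evaluate each candidate on input x1=0, x2=1, x3=1:
  U4 stuck-at-1: U1=0, U2=1, U3=1, U4=1 [stuck-at-1] → 1 — matches
  U1 stuck-at-0: U1=0 [stuck-at-0], U2=1, U3=1, U4=0 → 0 — eliminated
Only U4 stuck-at-1 reproduces the observed 1.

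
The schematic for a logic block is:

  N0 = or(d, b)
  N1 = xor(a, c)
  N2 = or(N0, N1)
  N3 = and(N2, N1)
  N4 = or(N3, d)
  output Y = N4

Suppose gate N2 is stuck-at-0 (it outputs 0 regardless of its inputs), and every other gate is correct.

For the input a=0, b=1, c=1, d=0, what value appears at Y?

0

Propagate with N2 forced: N0=1, N1=1, N2=0 [stuck-at-0], N3=0, N4=0.
So Y = 0. (Without the fault it would be 1.)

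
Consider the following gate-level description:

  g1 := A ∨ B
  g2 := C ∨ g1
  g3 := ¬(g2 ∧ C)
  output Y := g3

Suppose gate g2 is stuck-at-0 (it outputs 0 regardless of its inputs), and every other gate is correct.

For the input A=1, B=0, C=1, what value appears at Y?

Propagate with g2 forced: g1=1, g2=0 [stuck-at-0], g3=1.
So Y = 1. (Without the fault it would be 0.)

1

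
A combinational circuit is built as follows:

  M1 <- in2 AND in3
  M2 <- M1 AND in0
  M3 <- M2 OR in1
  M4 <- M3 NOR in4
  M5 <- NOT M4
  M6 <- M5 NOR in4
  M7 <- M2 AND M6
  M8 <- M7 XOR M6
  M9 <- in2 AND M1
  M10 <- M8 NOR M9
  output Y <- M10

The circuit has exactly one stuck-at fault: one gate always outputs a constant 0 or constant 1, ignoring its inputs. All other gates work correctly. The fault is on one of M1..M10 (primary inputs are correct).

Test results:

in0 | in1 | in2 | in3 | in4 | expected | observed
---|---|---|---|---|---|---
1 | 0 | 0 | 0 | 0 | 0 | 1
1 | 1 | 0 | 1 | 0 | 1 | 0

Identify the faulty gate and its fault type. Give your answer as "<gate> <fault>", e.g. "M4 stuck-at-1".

M7 stuck-at-1

Fault-free values for test 1 (in0=1, in1=0, in2=0, in3=0, in4=0): M1=0, M2=0, M3=0, M4=1, M5=0, M6=1, M7=0, M8=1, M9=0, M10=0, giving Y=0. Observed 1.
Test 1: faults giving observed 1 are {M1 stuck-at-1, M2 stuck-at-1, M3 stuck-at-1, M4 stuck-at-0, M5 stuck-at-1, M6 stuck-at-0, M7 stuck-at-1, M8 stuck-at-0, M10 stuck-at-1}.
Test 2 (in0=1, in1=1, in2=0, in3=1, in4=0): fault-free M1=0, M2=0, M3=1, M4=0, M5=1, M6=0, M7=0, M8=0, M9=0, M10=1 → 1; observed 0. Eliminates M1 stuck-at-1, M2 stuck-at-1, M3 stuck-at-1, M4 stuck-at-0, M5 stuck-at-1, M6 stuck-at-0, M8 stuck-at-0, M10 stuck-at-1.
Only M7 stuck-at-1 is consistent with every test.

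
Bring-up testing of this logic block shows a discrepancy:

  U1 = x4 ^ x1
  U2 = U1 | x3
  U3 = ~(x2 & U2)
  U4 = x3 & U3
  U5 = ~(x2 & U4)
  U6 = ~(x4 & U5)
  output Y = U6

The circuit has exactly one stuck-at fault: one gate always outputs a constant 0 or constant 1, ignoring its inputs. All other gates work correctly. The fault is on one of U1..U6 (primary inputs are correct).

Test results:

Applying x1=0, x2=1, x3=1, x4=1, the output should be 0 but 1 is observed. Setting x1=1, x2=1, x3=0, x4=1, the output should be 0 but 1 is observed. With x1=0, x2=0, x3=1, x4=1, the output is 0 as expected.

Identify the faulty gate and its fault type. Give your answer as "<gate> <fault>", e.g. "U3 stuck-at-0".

U4 stuck-at-1

Fault-free values for test 1 (x1=0, x2=1, x3=1, x4=1): U1=1, U2=1, U3=0, U4=0, U5=1, U6=0, giving Y=0. Observed 1.
Test 1: faults giving observed 1 are {U2 stuck-at-0, U3 stuck-at-1, U4 stuck-at-1, U5 stuck-at-0, U6 stuck-at-1}.
Test 2 (x1=1, x2=1, x3=0, x4=1): fault-free U1=0, U2=0, U3=1, U4=0, U5=1, U6=0 → 0; observed 1. Eliminates U2 stuck-at-0, U3 stuck-at-1.
Test 3 (x1=0, x2=0, x3=1, x4=1): fault-free U1=1, U2=1, U3=1, U4=1, U5=1, U6=0 → 0; observed 0. Eliminates U5 stuck-at-0, U6 stuck-at-1.
Only U4 stuck-at-1 is consistent with every test.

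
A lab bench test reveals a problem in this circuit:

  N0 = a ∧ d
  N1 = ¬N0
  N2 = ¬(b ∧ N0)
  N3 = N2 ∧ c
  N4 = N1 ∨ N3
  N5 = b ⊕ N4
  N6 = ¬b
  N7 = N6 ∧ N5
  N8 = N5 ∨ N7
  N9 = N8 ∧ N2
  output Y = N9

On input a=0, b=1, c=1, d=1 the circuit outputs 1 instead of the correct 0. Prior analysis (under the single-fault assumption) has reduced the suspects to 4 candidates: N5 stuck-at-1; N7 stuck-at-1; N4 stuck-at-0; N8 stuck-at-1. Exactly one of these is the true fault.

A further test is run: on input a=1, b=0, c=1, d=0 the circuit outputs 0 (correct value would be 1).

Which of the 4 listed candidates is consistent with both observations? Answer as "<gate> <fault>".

N4 stuck-at-0

Evaluate each candidate on input a=1, b=0, c=1, d=0:
  N5 stuck-at-1: N0=0, N1=1, N2=1, N3=1, N4=1, N5=1 [stuck-at-1], N6=1, N7=1, N8=1, N9=1 → 1 — eliminated
  N7 stuck-at-1: N0=0, N1=1, N2=1, N3=1, N4=1, N5=1, N6=1, N7=1 [stuck-at-1], N8=1, N9=1 → 1 — eliminated
  N4 stuck-at-0: N0=0, N1=1, N2=1, N3=1, N4=0 [stuck-at-0], N5=0, N6=1, N7=0, N8=0, N9=0 → 0 — matches
  N8 stuck-at-1: N0=0, N1=1, N2=1, N3=1, N4=1, N5=1, N6=1, N7=1, N8=1 [stuck-at-1], N9=1 → 1 — eliminated
Only N4 stuck-at-0 reproduces the observed 0.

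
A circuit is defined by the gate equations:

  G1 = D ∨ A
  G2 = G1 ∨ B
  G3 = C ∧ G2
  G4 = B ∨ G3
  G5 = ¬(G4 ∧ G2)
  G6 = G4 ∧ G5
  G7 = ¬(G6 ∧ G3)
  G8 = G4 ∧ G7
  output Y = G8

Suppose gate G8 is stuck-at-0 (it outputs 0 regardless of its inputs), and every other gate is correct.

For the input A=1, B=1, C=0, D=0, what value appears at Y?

0

Propagate with G8 forced: G1=1, G2=1, G3=0, G4=1, G5=0, G6=0, G7=1, G8=0 [stuck-at-0].
So Y = 0. (Without the fault it would be 1.)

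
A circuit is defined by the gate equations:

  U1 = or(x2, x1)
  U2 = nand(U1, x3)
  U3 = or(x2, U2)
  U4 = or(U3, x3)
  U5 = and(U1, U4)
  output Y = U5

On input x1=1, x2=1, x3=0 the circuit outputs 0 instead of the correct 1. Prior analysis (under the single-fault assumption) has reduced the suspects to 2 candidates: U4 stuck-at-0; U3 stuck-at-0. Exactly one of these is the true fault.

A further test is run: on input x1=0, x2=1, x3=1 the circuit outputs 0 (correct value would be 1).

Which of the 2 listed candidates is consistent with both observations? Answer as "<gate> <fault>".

U4 stuck-at-0

Evaluate each candidate on input x1=0, x2=1, x3=1:
  U4 stuck-at-0: U1=1, U2=0, U3=1, U4=0 [stuck-at-0], U5=0 → 0 — matches
  U3 stuck-at-0: U1=1, U2=0, U3=0 [stuck-at-0], U4=1, U5=1 → 1 — eliminated
Only U4 stuck-at-0 reproduces the observed 0.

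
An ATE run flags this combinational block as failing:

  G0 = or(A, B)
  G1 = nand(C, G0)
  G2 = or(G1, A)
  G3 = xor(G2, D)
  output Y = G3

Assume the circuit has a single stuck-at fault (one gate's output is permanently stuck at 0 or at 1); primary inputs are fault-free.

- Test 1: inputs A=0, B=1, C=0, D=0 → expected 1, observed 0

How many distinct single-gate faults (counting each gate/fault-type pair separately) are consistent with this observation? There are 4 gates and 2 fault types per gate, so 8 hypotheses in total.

3

Fault-free: G0=1, G1=1, G2=1, G3=1 → 1. Observed 0.
  G0 stuck-at-0: output 1 ✗
  G0 stuck-at-1: output 1 ✗
  G1 stuck-at-0: output 0 ✓
  G1 stuck-at-1: output 1 ✗
  G2 stuck-at-0: output 0 ✓
  G2 stuck-at-1: output 1 ✗
  G3 stuck-at-0: output 0 ✓
  G3 stuck-at-1: output 1 ✗
Consistent faults: {G1 stuck-at-0, G2 stuck-at-0, G3 stuck-at-0} — 3 in all.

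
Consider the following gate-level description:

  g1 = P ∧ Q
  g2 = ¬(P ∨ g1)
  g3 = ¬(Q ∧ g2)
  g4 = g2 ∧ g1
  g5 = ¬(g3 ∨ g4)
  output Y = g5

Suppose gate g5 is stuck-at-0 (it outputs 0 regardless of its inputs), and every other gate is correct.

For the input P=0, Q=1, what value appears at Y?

0

Propagate with g5 forced: g1=0, g2=1, g3=0, g4=0, g5=0 [stuck-at-0].
So Y = 0. (Without the fault it would be 1.)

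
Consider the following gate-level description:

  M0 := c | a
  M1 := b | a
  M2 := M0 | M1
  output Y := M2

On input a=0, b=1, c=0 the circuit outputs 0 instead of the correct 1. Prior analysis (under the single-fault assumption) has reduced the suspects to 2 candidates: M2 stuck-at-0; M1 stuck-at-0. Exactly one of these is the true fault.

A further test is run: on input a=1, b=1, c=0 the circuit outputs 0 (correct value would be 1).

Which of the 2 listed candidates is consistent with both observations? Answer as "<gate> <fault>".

M2 stuck-at-0

Evaluate each candidate on input a=1, b=1, c=0:
  M2 stuck-at-0: M0=1, M1=1, M2=0 [stuck-at-0] → 0 — matches
  M1 stuck-at-0: M0=1, M1=0 [stuck-at-0], M2=1 → 1 — eliminated
Only M2 stuck-at-0 reproduces the observed 0.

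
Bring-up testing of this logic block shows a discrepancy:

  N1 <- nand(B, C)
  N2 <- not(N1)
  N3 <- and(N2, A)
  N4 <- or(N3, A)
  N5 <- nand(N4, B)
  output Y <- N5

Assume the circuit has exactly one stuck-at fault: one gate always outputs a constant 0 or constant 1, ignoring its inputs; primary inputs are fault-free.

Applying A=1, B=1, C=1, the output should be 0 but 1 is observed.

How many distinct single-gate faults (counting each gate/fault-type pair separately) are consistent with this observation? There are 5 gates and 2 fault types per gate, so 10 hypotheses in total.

Fault-free: N1=0, N2=1, N3=1, N4=1, N5=0 → 0. Observed 1.
  N1 stuck-at-0: output 0 ✗
  N1 stuck-at-1: output 0 ✗
  N2 stuck-at-0: output 0 ✗
  N2 stuck-at-1: output 0 ✗
  N3 stuck-at-0: output 0 ✗
  N3 stuck-at-1: output 0 ✗
  N4 stuck-at-0: output 1 ✓
  N4 stuck-at-1: output 0 ✗
  N5 stuck-at-0: output 0 ✗
  N5 stuck-at-1: output 1 ✓
Consistent faults: {N4 stuck-at-0, N5 stuck-at-1} — 2 in all.

2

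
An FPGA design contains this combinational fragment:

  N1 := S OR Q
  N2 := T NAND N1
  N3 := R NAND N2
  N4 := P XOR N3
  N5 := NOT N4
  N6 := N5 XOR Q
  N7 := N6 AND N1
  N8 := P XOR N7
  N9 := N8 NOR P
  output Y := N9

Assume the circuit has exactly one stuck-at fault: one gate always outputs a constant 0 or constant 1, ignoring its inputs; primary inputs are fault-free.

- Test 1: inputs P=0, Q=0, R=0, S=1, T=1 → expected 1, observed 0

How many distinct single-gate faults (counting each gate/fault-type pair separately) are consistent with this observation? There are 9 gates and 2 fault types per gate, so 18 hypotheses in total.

7

Fault-free: N1=1, N2=0, N3=1, N4=1, N5=0, N6=0, N7=0, N8=0, N9=1 → 1. Observed 0.
  N1: none of the 2 fault types match ✗
  N2: none of the 2 fault types match ✗
  N3: stuck-at-0 ✓; others ✗
  N4: stuck-at-0 ✓; others ✗
  N5: stuck-at-1 ✓; others ✗
  N6: stuck-at-1 ✓; others ✗
  N7: stuck-at-1 ✓; others ✗
  N8: stuck-at-1 ✓; others ✗
  N9: stuck-at-0 ✓; others ✗
Consistent faults: {N3 stuck-at-0, N4 stuck-at-0, N5 stuck-at-1, N6 stuck-at-1, N7 stuck-at-1, N8 stuck-at-1, N9 stuck-at-0} — 7 in all.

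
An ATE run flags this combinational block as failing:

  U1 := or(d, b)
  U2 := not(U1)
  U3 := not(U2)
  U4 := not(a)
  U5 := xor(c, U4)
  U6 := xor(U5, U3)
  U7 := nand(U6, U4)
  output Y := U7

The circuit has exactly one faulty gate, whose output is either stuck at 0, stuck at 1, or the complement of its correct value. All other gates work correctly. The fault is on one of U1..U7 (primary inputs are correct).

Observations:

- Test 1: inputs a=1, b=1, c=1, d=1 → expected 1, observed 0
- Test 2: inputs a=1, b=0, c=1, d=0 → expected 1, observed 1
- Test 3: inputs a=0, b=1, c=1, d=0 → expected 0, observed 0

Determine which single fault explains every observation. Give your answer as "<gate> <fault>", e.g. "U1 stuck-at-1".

Fault-free values for test 1 (a=1, b=1, c=1, d=1): U1=1, U2=0, U3=1, U4=0, U5=1, U6=0, U7=1, giving Y=1. Observed 0.
Test 1: faults giving observed 0 are {U4 stuck-at-1, U4 inverted output, U7 stuck-at-0, U7 inverted output}.
Test 2 (a=1, b=0, c=1, d=0): fault-free U1=0, U2=1, U3=0, U4=0, U5=1, U6=1, U7=1 → 1; observed 1. Eliminates U7 stuck-at-0, U7 inverted output.
Test 3 (a=0, b=1, c=1, d=0): fault-free U1=1, U2=0, U3=1, U4=1, U5=0, U6=1, U7=0 → 0; observed 0. Eliminates U4 inverted output.
Only U4 stuck-at-1 is consistent with every test.

U4 stuck-at-1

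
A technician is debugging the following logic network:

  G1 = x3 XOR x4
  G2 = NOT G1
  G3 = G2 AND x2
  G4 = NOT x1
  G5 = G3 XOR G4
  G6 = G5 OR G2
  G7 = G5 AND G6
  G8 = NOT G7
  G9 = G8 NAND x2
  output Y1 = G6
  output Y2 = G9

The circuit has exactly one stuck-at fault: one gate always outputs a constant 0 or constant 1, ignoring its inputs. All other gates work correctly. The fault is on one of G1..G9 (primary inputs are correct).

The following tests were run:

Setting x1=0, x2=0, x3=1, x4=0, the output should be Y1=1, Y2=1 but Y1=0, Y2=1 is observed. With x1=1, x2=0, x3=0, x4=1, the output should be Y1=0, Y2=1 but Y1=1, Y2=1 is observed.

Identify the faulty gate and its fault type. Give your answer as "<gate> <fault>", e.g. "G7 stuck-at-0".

G3 stuck-at-1

Fault-free values for test 1 (x1=0, x2=0, x3=1, x4=0): G1=1, G2=0, G3=0, G4=1, G5=1, G6=1, G7=1, G8=0, G9=1, giving Y1=1, Y2=1. Observed Y1=0, Y2=1.
Test 1: faults giving observed Y1=0, Y2=1 are {G3 stuck-at-1, G4 stuck-at-0, G5 stuck-at-0, G6 stuck-at-0}.
Test 2 (x1=1, x2=0, x3=0, x4=1): fault-free G1=1, G2=0, G3=0, G4=0, G5=0, G6=0, G7=0, G8=1, G9=1 → Y1=0, Y2=1; observed Y1=1, Y2=1. Eliminates G4 stuck-at-0, G5 stuck-at-0, G6 stuck-at-0.
Only G3 stuck-at-1 is consistent with every test.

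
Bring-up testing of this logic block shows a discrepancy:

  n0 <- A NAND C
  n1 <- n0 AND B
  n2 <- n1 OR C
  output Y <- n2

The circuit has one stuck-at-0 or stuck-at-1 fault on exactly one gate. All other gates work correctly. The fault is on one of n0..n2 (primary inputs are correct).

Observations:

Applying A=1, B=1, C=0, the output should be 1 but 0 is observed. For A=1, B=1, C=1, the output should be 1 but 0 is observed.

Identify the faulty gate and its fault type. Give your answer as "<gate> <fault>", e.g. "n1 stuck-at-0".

Fault-free values for test 1 (A=1, B=1, C=0): n0=1, n1=1, n2=1, giving Y=1. Observed 0.
Test 1: faults giving observed 0 are {n0 stuck-at-0, n1 stuck-at-0, n2 stuck-at-0}.
Test 2 (A=1, B=1, C=1): fault-free n0=0, n1=0, n2=1 → 1; observed 0. Eliminates n0 stuck-at-0, n1 stuck-at-0.
Only n2 stuck-at-0 is consistent with every test.

n2 stuck-at-0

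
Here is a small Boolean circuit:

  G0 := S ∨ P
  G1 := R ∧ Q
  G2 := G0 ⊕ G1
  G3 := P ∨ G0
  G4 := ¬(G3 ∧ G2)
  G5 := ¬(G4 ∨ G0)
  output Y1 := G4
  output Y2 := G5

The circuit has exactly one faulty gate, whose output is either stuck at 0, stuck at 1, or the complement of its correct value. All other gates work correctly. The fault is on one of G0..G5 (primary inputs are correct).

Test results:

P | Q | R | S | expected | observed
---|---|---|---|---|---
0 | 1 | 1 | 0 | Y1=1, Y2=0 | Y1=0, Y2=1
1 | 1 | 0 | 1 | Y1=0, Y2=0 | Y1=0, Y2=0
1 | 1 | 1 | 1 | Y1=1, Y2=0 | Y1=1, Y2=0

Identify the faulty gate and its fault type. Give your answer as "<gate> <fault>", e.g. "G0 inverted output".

Fault-free values for test 1 (P=0, Q=1, R=1, S=0): G0=0, G1=1, G2=1, G3=0, G4=1, G5=0, giving Y1=1, Y2=0. Observed Y1=0, Y2=1.
Test 1: faults giving observed Y1=0, Y2=1 are {G3 stuck-at-1, G3 inverted output, G4 stuck-at-0, G4 inverted output}.
Test 2 (P=1, Q=1, R=0, S=1): fault-free G0=1, G1=0, G2=1, G3=1, G4=0, G5=0 → Y1=0, Y2=0; observed Y1=0, Y2=0. Eliminates G3 inverted output, G4 inverted output.
Test 3 (P=1, Q=1, R=1, S=1): fault-free G0=1, G1=1, G2=0, G3=1, G4=1, G5=0 → Y1=1, Y2=0; observed Y1=1, Y2=0. Eliminates G4 stuck-at-0.
Only G3 stuck-at-1 is consistent with every test.

G3 stuck-at-1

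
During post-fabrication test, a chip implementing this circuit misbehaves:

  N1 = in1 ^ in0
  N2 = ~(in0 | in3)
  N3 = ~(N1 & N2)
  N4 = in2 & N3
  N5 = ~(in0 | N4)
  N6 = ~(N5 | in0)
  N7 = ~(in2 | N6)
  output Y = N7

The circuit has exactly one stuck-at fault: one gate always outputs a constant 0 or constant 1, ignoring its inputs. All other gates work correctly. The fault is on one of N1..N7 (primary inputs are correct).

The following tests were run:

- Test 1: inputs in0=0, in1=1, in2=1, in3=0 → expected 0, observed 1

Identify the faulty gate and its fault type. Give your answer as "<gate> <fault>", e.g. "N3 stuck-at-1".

N7 stuck-at-1

Fault-free values for test 1 (in0=0, in1=1, in2=1, in3=0): N1=1, N2=1, N3=0, N4=0, N5=1, N6=0, N7=0, giving Y=0. Observed 1.
Test 1: faults giving observed 1 are {N7 stuck-at-1}.
Only N7 stuck-at-1 is consistent with every test.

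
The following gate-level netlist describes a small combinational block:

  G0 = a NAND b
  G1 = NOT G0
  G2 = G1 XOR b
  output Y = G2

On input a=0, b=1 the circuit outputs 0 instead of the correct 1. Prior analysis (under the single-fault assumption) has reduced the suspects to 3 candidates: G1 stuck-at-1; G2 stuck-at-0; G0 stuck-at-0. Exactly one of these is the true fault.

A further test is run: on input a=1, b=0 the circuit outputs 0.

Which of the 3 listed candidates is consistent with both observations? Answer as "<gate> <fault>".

G2 stuck-at-0

Evaluate each candidate on input a=1, b=0:
  G1 stuck-at-1: G0=1, G1=1 [stuck-at-1], G2=1 → 1 — eliminated
  G2 stuck-at-0: G0=1, G1=0, G2=0 [stuck-at-0] → 0 — matches
  G0 stuck-at-0: G0=0 [stuck-at-0], G1=1, G2=1 → 1 — eliminated
Only G2 stuck-at-0 reproduces the observed 0.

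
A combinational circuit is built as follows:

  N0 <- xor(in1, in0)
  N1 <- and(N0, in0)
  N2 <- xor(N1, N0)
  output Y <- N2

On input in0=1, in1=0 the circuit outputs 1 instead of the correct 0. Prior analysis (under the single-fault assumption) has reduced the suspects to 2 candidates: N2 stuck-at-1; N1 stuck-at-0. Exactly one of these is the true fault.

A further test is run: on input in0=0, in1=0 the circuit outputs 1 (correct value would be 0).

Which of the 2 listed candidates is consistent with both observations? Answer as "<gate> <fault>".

Evaluate each candidate on input in0=0, in1=0:
  N2 stuck-at-1: N0=0, N1=0, N2=1 [stuck-at-1] → 1 — matches
  N1 stuck-at-0: N0=0, N1=0 [stuck-at-0], N2=0 → 0 — eliminated
Only N2 stuck-at-1 reproduces the observed 1.

N2 stuck-at-1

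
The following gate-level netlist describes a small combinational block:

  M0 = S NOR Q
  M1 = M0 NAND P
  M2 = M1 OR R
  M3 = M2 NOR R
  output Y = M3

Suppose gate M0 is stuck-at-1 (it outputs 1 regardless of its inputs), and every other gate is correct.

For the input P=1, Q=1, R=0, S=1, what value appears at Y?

1

Propagate with M0 forced: M0=1 [stuck-at-1], M1=0, M2=0, M3=1.
So Y = 1. (Without the fault it would be 0.)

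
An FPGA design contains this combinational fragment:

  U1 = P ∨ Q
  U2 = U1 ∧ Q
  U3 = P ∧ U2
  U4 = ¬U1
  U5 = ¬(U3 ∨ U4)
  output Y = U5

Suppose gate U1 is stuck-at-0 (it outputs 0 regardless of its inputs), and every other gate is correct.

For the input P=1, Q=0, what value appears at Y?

Propagate with U1 forced: U1=0 [stuck-at-0], U2=0, U3=0, U4=1, U5=0.
So Y = 0. (Without the fault it would be 1.)

0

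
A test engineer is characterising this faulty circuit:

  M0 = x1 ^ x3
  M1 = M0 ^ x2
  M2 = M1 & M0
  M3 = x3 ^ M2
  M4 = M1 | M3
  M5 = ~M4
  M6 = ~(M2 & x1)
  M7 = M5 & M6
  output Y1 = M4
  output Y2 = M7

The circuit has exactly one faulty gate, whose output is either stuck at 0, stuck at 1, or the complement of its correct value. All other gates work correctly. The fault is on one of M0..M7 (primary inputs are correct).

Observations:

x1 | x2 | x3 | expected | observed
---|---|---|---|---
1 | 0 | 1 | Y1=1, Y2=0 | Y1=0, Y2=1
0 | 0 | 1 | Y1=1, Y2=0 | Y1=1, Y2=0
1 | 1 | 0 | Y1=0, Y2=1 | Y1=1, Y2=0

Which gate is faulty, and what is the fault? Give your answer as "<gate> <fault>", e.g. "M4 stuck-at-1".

Fault-free values for test 1 (x1=1, x2=0, x3=1): M0=0, M1=0, M2=0, M3=1, M4=1, M5=0, M6=1, M7=0, giving Y1=1, Y2=0. Observed Y1=0, Y2=1.
Test 1: faults giving observed Y1=0, Y2=1 are {M3 stuck-at-0, M3 inverted output, M4 stuck-at-0, M4 inverted output}.
Test 2 (x1=0, x2=0, x3=1): fault-free M0=1, M1=1, M2=1, M3=0, M4=1, M5=0, M6=1, M7=0 → Y1=1, Y2=0; observed Y1=1, Y2=0. Eliminates M4 stuck-at-0, M4 inverted output.
Test 3 (x1=1, x2=1, x3=0): fault-free M0=1, M1=0, M2=0, M3=0, M4=0, M5=1, M6=1, M7=1 → Y1=0, Y2=1; observed Y1=1, Y2=0. Eliminates M3 stuck-at-0.
Only M3 inverted output is consistent with every test.

M3 inverted output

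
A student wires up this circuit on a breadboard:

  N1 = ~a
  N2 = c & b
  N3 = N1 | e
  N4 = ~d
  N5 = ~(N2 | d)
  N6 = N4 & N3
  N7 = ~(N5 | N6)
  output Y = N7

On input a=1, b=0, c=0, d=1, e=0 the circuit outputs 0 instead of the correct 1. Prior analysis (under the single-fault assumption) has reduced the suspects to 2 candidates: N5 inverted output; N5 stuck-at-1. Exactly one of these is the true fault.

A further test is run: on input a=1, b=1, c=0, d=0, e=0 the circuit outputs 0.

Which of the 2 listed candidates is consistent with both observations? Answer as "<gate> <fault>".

Evaluate each candidate on input a=1, b=1, c=0, d=0, e=0:
  N5 inverted output: N1=0, N2=0, N3=0, N4=1, N5=0 [inverted output], N6=0, N7=1 → 1 — eliminated
  N5 stuck-at-1: N1=0, N2=0, N3=0, N4=1, N5=1 [stuck-at-1], N6=0, N7=0 → 0 — matches
Only N5 stuck-at-1 reproduces the observed 0.

N5 stuck-at-1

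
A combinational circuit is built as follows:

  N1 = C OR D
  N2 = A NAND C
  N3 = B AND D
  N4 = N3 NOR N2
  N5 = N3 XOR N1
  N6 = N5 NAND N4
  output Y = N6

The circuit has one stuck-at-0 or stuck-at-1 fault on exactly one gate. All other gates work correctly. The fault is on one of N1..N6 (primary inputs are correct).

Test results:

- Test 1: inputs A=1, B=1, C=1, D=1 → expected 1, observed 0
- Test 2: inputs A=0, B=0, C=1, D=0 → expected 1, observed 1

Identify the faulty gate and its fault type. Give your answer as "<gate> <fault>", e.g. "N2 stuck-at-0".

N3 stuck-at-0

Fault-free values for test 1 (A=1, B=1, C=1, D=1): N1=1, N2=0, N3=1, N4=0, N5=0, N6=1, giving Y=1. Observed 0.
Test 1: faults giving observed 0 are {N3 stuck-at-0, N6 stuck-at-0}.
Test 2 (A=0, B=0, C=1, D=0): fault-free N1=1, N2=1, N3=0, N4=0, N5=1, N6=1 → 1; observed 1. Eliminates N6 stuck-at-0.
Only N3 stuck-at-0 is consistent with every test.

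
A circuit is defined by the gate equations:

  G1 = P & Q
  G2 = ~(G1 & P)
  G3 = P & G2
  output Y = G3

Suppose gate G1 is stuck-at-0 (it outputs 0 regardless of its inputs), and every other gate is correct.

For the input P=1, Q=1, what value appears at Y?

1

Propagate with G1 forced: G1=0 [stuck-at-0], G2=1, G3=1.
So Y = 1. (Without the fault it would be 0.)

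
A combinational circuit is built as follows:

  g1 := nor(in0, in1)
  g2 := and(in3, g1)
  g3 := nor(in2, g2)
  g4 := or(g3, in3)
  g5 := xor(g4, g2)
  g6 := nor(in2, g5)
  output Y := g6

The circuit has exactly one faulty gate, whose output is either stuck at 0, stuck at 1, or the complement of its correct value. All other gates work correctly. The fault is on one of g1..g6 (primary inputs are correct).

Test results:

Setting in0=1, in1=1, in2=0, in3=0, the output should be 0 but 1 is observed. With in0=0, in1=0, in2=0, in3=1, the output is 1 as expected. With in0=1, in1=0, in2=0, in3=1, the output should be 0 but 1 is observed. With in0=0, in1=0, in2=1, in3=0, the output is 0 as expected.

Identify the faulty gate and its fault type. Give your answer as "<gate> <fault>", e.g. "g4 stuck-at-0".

Fault-free values for test 1 (in0=1, in1=1, in2=0, in3=0): g1=0, g2=0, g3=1, g4=1, g5=1, g6=0, giving Y=0. Observed 1.
Test 1: faults giving observed 1 are {g3 stuck-at-0, g3 inverted output, g4 stuck-at-0, g4 inverted output, g5 stuck-at-0, g5 inverted output, g6 stuck-at-1, g6 inverted output}.
Test 2 (in0=0, in1=0, in2=0, in3=1): fault-free g1=1, g2=1, g3=0, g4=1, g5=0, g6=1 → 1; observed 1. Eliminates g4 stuck-at-0, g4 inverted output, g5 inverted output, g6 inverted output.
Test 3 (in0=1, in1=0, in2=0, in3=1): fault-free g1=0, g2=0, g3=1, g4=1, g5=1, g6=0 → 0; observed 1. Eliminates g3 stuck-at-0, g3 inverted output.
Test 4 (in0=0, in1=0, in2=1, in3=0): fault-free g1=1, g2=0, g3=0, g4=0, g5=0, g6=0 → 0; observed 0. Eliminates g6 stuck-at-1.
Only g5 stuck-at-0 is consistent with every test.

g5 stuck-at-0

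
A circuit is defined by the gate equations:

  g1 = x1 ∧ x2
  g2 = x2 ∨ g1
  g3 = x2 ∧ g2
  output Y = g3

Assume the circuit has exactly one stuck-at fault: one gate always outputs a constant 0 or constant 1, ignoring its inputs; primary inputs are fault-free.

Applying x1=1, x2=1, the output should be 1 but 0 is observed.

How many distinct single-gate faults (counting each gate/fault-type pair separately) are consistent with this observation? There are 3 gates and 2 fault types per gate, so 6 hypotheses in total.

Fault-free: g1=1, g2=1, g3=1 → 1. Observed 0.
  g1 stuck-at-0: output 1 ✗
  g1 stuck-at-1: output 1 ✗
  g2 stuck-at-0: output 0 ✓
  g2 stuck-at-1: output 1 ✗
  g3 stuck-at-0: output 0 ✓
  g3 stuck-at-1: output 1 ✗
Consistent faults: {g2 stuck-at-0, g3 stuck-at-0} — 2 in all.

2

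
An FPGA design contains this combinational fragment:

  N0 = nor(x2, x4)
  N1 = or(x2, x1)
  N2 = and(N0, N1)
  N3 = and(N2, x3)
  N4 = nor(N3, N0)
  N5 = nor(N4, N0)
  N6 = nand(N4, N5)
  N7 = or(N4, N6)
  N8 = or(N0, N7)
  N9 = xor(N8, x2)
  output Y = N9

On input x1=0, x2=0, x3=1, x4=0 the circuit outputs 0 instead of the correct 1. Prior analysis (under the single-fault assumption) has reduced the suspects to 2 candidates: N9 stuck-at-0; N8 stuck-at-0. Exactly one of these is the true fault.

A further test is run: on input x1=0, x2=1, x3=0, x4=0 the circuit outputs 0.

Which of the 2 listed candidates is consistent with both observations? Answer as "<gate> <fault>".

Evaluate each candidate on input x1=0, x2=1, x3=0, x4=0:
  N9 stuck-at-0: N0=0, N1=1, N2=0, N3=0, N4=1, N5=0, N6=1, N7=1, N8=1, N9=0 [stuck-at-0] → 0 — matches
  N8 stuck-at-0: N0=0, N1=1, N2=0, N3=0, N4=1, N5=0, N6=1, N7=1, N8=0 [stuck-at-0], N9=1 → 1 — eliminated
Only N9 stuck-at-0 reproduces the observed 0.

N9 stuck-at-0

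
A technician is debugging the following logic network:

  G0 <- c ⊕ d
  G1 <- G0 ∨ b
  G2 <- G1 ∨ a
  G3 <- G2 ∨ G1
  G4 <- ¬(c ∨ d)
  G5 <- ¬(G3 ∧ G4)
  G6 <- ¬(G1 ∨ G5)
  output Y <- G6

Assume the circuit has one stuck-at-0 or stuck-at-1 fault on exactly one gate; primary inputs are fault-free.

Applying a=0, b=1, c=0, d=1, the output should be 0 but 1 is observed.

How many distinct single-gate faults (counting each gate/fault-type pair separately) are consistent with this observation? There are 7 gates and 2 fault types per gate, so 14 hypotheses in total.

Fault-free: G0=1, G1=1, G2=1, G3=1, G4=0, G5=1, G6=0 → 0. Observed 1.
  G0 stuck-at-0: output 0 ✗
  G0 stuck-at-1: output 0 ✗
  G1 stuck-at-0: output 0 ✗
  G1 stuck-at-1: output 0 ✗
  G2 stuck-at-0: output 0 ✗
  G2 stuck-at-1: output 0 ✗
  G3 stuck-at-0: output 0 ✗
  G3 stuck-at-1: output 0 ✗
  G4 stuck-at-0: output 0 ✗
  G4 stuck-at-1: output 0 ✗
  G5 stuck-at-0: output 0 ✗
  G5 stuck-at-1: output 0 ✗
  G6 stuck-at-0: output 0 ✗
  G6 stuck-at-1: output 1 ✓
Consistent faults: {G6 stuck-at-1} — 1 in all.

1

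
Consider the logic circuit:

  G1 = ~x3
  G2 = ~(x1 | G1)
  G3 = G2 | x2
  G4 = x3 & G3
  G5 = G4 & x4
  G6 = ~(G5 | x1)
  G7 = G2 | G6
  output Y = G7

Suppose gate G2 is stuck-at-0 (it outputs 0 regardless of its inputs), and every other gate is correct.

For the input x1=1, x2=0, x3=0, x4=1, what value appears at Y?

Propagate with G2 forced: G1=1, G2=0 [stuck-at-0], G3=0, G4=0, G5=0, G6=0, G7=0.
So Y = 0. (Same as the fault-free value — the fault is masked on this input.)

0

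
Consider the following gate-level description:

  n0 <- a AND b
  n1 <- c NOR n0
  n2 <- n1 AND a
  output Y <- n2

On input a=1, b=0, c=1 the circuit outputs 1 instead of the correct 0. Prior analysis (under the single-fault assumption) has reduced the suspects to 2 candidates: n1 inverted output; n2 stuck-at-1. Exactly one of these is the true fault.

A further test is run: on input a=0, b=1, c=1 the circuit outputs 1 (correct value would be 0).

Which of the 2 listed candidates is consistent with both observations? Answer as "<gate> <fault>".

Evaluate each candidate on input a=0, b=1, c=1:
  n1 inverted output: n0=0, n1=1 [inverted output], n2=0 → 0 — eliminated
  n2 stuck-at-1: n0=0, n1=0, n2=1 [stuck-at-1] → 1 — matches
Only n2 stuck-at-1 reproduces the observed 1.

n2 stuck-at-1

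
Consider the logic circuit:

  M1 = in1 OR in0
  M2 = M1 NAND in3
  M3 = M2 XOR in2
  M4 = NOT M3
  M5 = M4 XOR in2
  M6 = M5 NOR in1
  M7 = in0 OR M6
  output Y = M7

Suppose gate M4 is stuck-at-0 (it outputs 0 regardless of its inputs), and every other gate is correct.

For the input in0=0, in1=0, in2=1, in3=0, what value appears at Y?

Propagate with M4 forced: M1=0, M2=1, M3=0, M4=0 [stuck-at-0], M5=1, M6=0, M7=0.
So Y = 0. (Without the fault it would be 1.)

0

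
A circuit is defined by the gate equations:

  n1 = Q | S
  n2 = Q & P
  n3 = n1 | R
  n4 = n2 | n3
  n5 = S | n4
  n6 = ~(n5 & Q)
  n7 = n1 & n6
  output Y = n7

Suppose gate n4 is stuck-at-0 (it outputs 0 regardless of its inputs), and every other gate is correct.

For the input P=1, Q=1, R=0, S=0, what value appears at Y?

1

Propagate with n4 forced: n1=1, n2=1, n3=1, n4=0 [stuck-at-0], n5=0, n6=1, n7=1.
So Y = 1. (Without the fault it would be 0.)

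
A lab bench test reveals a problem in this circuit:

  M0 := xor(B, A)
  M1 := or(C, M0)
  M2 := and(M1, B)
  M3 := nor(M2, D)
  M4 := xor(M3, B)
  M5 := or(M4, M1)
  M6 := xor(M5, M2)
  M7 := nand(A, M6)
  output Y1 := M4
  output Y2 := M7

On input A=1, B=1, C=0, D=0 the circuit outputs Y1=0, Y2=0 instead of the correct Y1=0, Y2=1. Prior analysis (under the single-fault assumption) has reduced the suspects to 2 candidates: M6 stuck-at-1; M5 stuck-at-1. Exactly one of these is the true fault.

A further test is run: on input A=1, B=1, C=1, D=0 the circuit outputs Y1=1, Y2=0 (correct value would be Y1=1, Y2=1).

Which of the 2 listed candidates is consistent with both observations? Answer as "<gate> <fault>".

M6 stuck-at-1

Evaluate each candidate on input A=1, B=1, C=1, D=0:
  M6 stuck-at-1: M0=0, M1=1, M2=1, M3=0, M4=1, M5=1, M6=1 [stuck-at-1], M7=0 → Y1=1, Y2=0 — matches
  M5 stuck-at-1: M0=0, M1=1, M2=1, M3=0, M4=1, M5=1 [stuck-at-1], M6=0, M7=1 → Y1=1, Y2=1 — eliminated
Only M6 stuck-at-1 reproduces the observed Y1=1, Y2=0.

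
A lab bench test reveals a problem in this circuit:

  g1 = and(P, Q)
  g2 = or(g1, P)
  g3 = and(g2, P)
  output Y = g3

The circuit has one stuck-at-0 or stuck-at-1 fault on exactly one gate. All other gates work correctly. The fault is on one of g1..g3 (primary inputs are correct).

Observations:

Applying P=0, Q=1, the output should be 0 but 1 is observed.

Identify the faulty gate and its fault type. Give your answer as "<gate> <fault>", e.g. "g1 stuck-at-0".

Fault-free values for test 1 (P=0, Q=1): g1=0, g2=0, g3=0, giving Y=0. Observed 1.
Test 1: faults giving observed 1 are {g3 stuck-at-1}.
Only g3 stuck-at-1 is consistent with every test.

g3 stuck-at-1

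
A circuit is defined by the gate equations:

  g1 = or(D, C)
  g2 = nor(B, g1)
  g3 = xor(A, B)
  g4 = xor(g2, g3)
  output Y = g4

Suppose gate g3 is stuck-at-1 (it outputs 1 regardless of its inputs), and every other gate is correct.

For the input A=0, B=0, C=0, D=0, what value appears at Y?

0

Propagate with g3 forced: g1=0, g2=1, g3=1 [stuck-at-1], g4=0.
So Y = 0. (Without the fault it would be 1.)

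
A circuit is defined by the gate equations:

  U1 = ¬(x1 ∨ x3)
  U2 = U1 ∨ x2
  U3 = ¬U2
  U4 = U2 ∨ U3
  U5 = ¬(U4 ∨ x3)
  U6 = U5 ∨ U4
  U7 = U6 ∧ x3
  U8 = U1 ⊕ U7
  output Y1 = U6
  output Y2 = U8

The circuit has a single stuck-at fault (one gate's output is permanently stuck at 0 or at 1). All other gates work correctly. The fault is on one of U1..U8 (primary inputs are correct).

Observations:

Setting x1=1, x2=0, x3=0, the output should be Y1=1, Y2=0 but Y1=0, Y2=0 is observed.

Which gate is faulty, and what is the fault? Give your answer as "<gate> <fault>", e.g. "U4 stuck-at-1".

Fault-free values for test 1 (x1=1, x2=0, x3=0): U1=0, U2=0, U3=1, U4=1, U5=0, U6=1, U7=0, U8=0, giving Y1=1, Y2=0. Observed Y1=0, Y2=0.
Test 1: faults giving observed Y1=0, Y2=0 are {U6 stuck-at-0}.
Only U6 stuck-at-0 is consistent with every test.

U6 stuck-at-0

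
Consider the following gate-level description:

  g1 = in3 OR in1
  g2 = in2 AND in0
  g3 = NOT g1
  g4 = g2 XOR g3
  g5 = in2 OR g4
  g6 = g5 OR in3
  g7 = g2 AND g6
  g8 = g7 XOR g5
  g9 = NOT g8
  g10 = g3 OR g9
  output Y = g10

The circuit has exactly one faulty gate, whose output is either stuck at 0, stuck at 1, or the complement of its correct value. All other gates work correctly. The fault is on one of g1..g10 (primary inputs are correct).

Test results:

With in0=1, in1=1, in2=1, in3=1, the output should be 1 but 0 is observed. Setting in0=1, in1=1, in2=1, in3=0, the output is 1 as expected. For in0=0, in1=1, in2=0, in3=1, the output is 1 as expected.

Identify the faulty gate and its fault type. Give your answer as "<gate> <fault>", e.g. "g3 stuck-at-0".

g5 stuck-at-0

Fault-free values for test 1 (in0=1, in1=1, in2=1, in3=1): g1=1, g2=1, g3=0, g4=1, g5=1, g6=1, g7=1, g8=0, g9=1, g10=1, giving Y=1. Observed 0.
Test 1: faults giving observed 0 are {g2 stuck-at-0, g2 inverted output, g5 stuck-at-0, g5 inverted output, g6 stuck-at-0, g6 inverted output, g7 stuck-at-0, g7 inverted output, g8 stuck-at-1, g8 inverted output, g9 stuck-at-0, g9 inverted output, g10 stuck-at-0, g10 inverted output}.
Test 2 (in0=1, in1=1, in2=1, in3=0): fault-free g1=1, g2=1, g3=0, g4=1, g5=1, g6=1, g7=1, g8=0, g9=1, g10=1 → 1; observed 1. Eliminates g2 stuck-at-0, g2 inverted output, g6 stuck-at-0, g6 inverted output, g7 stuck-at-0, g7 inverted output, g8 stuck-at-1, g8 inverted output, g9 stuck-at-0, g9 inverted output, g10 stuck-at-0, g10 inverted output.
Test 3 (in0=0, in1=1, in2=0, in3=1): fault-free g1=1, g2=0, g3=0, g4=0, g5=0, g6=1, g7=0, g8=0, g9=1, g10=1 → 1; observed 1. Eliminates g5 inverted output.
Only g5 stuck-at-0 is consistent with every test.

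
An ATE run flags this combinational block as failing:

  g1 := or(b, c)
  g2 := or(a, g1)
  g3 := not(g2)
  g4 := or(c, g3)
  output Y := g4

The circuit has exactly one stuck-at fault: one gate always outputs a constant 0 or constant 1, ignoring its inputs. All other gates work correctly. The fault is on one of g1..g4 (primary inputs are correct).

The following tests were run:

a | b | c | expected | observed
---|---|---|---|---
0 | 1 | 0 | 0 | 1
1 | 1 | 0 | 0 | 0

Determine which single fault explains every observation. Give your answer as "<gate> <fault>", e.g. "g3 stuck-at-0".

Fault-free values for test 1 (a=0, b=1, c=0): g1=1, g2=1, g3=0, g4=0, giving Y=0. Observed 1.
Test 1: faults giving observed 1 are {g1 stuck-at-0, g2 stuck-at-0, g3 stuck-at-1, g4 stuck-at-1}.
Test 2 (a=1, b=1, c=0): fault-free g1=1, g2=1, g3=0, g4=0 → 0; observed 0. Eliminates g2 stuck-at-0, g3 stuck-at-1, g4 stuck-at-1.
Only g1 stuck-at-0 is consistent with every test.

g1 stuck-at-0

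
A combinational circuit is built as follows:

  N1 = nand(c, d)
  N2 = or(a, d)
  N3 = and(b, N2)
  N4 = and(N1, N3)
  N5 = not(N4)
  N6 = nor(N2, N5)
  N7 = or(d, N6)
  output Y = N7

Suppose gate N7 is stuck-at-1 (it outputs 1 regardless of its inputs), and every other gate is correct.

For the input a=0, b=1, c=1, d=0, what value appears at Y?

Propagate with N7 forced: N1=1, N2=0, N3=0, N4=0, N5=1, N6=0, N7=1 [stuck-at-1].
So Y = 1. (Without the fault it would be 0.)

1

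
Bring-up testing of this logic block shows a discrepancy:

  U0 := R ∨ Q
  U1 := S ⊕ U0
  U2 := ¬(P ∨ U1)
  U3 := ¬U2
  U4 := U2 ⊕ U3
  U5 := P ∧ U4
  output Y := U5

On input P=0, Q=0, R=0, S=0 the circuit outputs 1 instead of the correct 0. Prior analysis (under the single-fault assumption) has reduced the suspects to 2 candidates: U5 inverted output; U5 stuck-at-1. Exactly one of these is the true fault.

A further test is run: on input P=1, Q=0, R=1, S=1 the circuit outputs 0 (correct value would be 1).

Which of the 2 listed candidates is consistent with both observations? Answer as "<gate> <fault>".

U5 inverted output

Evaluate each candidate on input P=1, Q=0, R=1, S=1:
  U5 inverted output: U0=1, U1=0, U2=0, U3=1, U4=1, U5=0 [inverted output] → 0 — matches
  U5 stuck-at-1: U0=1, U1=0, U2=0, U3=1, U4=1, U5=1 [stuck-at-1] → 1 — eliminated
Only U5 inverted output reproduces the observed 0.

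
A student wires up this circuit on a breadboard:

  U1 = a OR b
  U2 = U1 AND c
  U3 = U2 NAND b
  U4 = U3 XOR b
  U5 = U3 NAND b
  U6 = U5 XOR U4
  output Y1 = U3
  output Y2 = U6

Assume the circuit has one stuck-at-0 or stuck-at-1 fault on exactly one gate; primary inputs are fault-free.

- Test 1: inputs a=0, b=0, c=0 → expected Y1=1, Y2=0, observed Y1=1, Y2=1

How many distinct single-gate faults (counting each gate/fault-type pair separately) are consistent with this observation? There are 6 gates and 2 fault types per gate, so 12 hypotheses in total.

Fault-free: U1=0, U2=0, U3=1, U4=1, U5=1, U6=0 → Y1=1, Y2=0. Observed Y1=1, Y2=1.
  U1 stuck-at-0: output Y1=1, Y2=0 ✗
  U1 stuck-at-1: output Y1=1, Y2=0 ✗
  U2 stuck-at-0: output Y1=1, Y2=0 ✗
  U2 stuck-at-1: output Y1=1, Y2=0 ✗
  U3 stuck-at-0: output Y1=0, Y2=1 ✗
  U3 stuck-at-1: output Y1=1, Y2=0 ✗
  U4 stuck-at-0: output Y1=1, Y2=1 ✓
  U4 stuck-at-1: output Y1=1, Y2=0 ✗
  U5 stuck-at-0: output Y1=1, Y2=1 ✓
  U5 stuck-at-1: output Y1=1, Y2=0 ✗
  U6 stuck-at-0: output Y1=1, Y2=0 ✗
  U6 stuck-at-1: output Y1=1, Y2=1 ✓
Consistent faults: {U4 stuck-at-0, U5 stuck-at-0, U6 stuck-at-1} — 3 in all.

3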